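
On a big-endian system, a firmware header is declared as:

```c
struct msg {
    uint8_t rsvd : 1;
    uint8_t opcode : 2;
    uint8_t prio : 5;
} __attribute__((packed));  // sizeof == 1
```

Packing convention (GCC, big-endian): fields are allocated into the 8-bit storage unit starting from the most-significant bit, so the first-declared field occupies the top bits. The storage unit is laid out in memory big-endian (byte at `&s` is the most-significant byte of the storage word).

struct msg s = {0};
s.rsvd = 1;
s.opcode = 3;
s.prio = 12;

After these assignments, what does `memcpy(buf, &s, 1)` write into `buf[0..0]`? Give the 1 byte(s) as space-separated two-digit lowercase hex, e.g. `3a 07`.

ec

rsvd (1b) val=1 bits=0x1 at bit 7: 0x80
opcode (2b) val=3 bits=0x3 at bit 5: 0xe0
prio (5b) val=12 bits=0xc at bit 0: 0xec
word = 0xec → big-endian bytes:
  [0]=0xec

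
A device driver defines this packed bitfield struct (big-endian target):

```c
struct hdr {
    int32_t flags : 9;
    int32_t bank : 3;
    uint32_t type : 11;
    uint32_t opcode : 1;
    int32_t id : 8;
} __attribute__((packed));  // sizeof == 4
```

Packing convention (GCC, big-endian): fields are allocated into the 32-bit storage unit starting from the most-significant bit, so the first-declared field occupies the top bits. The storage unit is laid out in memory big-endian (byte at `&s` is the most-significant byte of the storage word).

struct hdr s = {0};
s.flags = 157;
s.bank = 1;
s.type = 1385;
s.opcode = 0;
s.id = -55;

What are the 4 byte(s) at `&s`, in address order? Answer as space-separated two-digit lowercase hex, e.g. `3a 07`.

4e 9a d2 c9

[23+:9] flags=157 & 0x1ff = 0x9d; word=0x4e800000
[20+:3] bank=1 & 0x7 = 0x1; word=0x4e900000
[9+:11] type=1385 & 0x7ff = 0x569; word=0x4e9ad200
[8+:1] opcode=0 & 0x1 = 0x0; word=0x4e9ad200
[0+:8] id=-55 & 0xff = 0xc9; word=0x4e9ad2c9
word = 0x4e9ad2c9 → big-endian bytes:
  [0]=0x4e  [1]=0x9a  [2]=0xd2  [3]=0xc9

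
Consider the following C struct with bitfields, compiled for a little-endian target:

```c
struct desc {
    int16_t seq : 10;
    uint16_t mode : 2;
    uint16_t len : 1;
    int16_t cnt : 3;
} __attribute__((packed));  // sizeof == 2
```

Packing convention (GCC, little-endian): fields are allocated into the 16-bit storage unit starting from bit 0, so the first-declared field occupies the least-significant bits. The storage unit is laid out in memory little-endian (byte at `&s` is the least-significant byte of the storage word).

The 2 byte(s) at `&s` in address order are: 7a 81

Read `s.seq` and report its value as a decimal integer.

[0]=0x7a [1]=0x81 (little-endian) → word 0x817a
seq [0+:10] = (word>>0) & 0x3ff = 378  ←
mode [10+:2] = (word>>10) & 0x3 = 0
len [12+:1] = (word>>12) & 0x1 = 0
cnt [13+:3] = (word>>13) & 0x7 = 4
seq signed 10b, MSB=0: value = 378

378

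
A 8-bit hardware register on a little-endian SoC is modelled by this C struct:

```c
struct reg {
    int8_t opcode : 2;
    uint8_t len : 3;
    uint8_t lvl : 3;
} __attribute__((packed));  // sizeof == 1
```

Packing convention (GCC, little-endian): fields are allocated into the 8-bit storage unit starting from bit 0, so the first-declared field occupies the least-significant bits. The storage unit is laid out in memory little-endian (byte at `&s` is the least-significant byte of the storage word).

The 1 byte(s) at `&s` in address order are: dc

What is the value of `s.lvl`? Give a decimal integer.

6

[0]=0xdc (little-endian) → word 0xdc
opcode [0+:2] = (word>>0) & 0x3 = 0
len [2+:3] = (word>>2) & 0x7 = 7
lvl [5+:3] = (word>>5) & 0x7 = 6  ←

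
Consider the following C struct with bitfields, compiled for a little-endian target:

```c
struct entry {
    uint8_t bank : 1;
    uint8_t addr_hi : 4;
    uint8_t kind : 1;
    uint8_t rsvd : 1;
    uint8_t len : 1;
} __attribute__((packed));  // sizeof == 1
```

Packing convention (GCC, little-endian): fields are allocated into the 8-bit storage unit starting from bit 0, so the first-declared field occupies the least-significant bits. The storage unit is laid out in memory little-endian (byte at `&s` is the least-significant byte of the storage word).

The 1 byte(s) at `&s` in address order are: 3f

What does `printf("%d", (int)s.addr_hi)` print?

15

[0]=0x3f (little-endian) → word 0x3f
bank [0+:1] = (word>>0) & 0x1 = 1
addr_hi [1+:4] = (word>>1) & 0xf = 15  ←
kind [5+:1] = (word>>5) & 0x1 = 1
rsvd [6+:1] = (word>>6) & 0x1 = 0
len [7+:1] = (word>>7) & 0x1 = 0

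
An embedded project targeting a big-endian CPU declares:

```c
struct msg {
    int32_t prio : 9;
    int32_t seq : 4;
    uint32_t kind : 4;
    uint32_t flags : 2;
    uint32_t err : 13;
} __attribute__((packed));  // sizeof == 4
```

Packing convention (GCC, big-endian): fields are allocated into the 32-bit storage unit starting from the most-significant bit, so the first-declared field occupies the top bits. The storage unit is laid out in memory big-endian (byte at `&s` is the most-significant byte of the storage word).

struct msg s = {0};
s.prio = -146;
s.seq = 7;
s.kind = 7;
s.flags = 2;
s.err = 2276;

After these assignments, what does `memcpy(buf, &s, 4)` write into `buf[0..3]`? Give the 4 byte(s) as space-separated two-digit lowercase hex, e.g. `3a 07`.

prio (9b) val=-146 bits=0x16e at bit 23: 0xb7000000
seq (4b) val=7 bits=0x7 at bit 19: 0xb7380000
kind (4b) val=7 bits=0x7 at bit 15: 0xb73b8000
flags (2b) val=2 bits=0x2 at bit 13: 0xb73bc000
err (13b) val=2276 bits=0x8e4 at bit 0: 0xb73bc8e4
word = 0xb73bc8e4 → big-endian bytes:
  [0]=0xb7  [1]=0x3b  [2]=0xc8  [3]=0xe4

b7 3b c8 e4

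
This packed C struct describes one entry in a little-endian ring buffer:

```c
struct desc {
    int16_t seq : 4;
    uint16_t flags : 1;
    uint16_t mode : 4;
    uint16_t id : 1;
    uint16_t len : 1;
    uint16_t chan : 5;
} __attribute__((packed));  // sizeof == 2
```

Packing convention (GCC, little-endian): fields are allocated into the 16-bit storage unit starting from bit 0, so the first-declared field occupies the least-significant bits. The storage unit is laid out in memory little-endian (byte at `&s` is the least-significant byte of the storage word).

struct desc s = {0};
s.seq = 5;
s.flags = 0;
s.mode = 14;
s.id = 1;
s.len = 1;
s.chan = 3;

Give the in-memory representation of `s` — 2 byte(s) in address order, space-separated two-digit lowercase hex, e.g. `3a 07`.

[0+:4] seq=5 & 0xf = 0x5; word=0x0005
[4+:1] flags=0 & 0x1 = 0x0; word=0x0005
[5+:4] mode=14 & 0xf = 0xe; word=0x01c5
[9+:1] id=1 & 0x1 = 0x1; word=0x03c5
[10+:1] len=1 & 0x1 = 0x1; word=0x07c5
[11+:5] chan=3 & 0x1f = 0x3; word=0x1fc5
word = 0x1fc5 → little-endian bytes:
  [0]=0xc5  [1]=0x1f

c5 1f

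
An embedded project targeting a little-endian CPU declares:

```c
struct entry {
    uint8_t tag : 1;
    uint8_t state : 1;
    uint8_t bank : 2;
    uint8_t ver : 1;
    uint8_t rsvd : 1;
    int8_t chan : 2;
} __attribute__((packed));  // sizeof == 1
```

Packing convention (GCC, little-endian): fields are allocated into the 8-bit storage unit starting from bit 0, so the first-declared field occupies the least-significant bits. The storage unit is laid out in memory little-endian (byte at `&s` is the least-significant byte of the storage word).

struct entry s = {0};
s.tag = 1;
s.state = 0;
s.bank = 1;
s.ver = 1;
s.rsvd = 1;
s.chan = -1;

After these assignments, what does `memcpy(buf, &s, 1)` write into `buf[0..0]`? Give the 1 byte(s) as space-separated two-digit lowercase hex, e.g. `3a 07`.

f5

tag (1b) val=1 bits=0x1 at bit 0: 0x01
state (1b) val=0 bits=0x0 at bit 1: 0x01
bank (2b) val=1 bits=0x1 at bit 2: 0x05
ver (1b) val=1 bits=0x1 at bit 4: 0x15
rsvd (1b) val=1 bits=0x1 at bit 5: 0x35
chan (2b) val=-1 bits=0x3 at bit 6: 0xf5
word = 0xf5 → little-endian bytes:
  [0]=0xf5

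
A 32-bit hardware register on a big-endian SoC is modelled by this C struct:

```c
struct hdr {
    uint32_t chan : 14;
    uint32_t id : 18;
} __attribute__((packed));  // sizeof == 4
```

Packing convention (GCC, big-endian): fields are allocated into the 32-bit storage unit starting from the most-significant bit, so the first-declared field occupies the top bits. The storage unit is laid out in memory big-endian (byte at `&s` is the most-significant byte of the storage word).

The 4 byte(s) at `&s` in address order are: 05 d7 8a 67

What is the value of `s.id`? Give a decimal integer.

[0]=0x05 [1]=0xd7 [2]=0x8a [3]=0x67 (big-endian) → word 0x05d78a67
chan [18+:14] = (word>>18) & 0x3fff = 373
id [0+:18] = (word>>0) & 0x3ffff = 232039  ←

232039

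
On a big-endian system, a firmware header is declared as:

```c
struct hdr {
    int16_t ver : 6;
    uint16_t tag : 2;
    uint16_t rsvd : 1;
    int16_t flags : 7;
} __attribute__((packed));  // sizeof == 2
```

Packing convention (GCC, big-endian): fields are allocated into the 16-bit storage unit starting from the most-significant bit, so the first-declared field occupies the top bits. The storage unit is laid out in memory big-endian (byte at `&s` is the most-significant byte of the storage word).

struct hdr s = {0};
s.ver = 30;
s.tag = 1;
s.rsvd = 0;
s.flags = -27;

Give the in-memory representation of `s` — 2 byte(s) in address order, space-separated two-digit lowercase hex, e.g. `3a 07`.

ver:6 = 30 → 0x1e << 10 → word 0x7800
tag:2 = 1 → 0x1 << 8 → word 0x7900
rsvd:1 = 0 → 0x0 << 7 → word 0x7900
flags:7 = -27 → 0x65 << 0 → word 0x7965
word = 0x7965 → big-endian bytes:
  [0]=0x79  [1]=0x65

79 65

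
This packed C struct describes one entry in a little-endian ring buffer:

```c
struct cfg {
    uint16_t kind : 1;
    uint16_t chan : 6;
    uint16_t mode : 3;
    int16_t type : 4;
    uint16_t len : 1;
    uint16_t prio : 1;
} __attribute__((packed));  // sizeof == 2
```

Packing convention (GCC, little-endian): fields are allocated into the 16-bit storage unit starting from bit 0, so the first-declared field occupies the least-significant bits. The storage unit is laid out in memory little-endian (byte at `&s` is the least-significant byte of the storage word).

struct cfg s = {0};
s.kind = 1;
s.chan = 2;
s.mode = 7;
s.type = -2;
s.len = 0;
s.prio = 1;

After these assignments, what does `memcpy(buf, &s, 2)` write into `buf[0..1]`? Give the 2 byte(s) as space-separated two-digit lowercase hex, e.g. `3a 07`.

[0+:1] kind=1 & 0x1 = 0x1; word=0x0001
[1+:6] chan=2 & 0x3f = 0x2; word=0x0005
[7+:3] mode=7 & 0x7 = 0x7; word=0x0385
[10+:4] type=-2 & 0xf = 0xe; word=0x3b85
[14+:1] len=0 & 0x1 = 0x0; word=0x3b85
[15+:1] prio=1 & 0x1 = 0x1; word=0xbb85
word = 0xbb85 → little-endian bytes:
  [0]=0x85  [1]=0xbb

85 bb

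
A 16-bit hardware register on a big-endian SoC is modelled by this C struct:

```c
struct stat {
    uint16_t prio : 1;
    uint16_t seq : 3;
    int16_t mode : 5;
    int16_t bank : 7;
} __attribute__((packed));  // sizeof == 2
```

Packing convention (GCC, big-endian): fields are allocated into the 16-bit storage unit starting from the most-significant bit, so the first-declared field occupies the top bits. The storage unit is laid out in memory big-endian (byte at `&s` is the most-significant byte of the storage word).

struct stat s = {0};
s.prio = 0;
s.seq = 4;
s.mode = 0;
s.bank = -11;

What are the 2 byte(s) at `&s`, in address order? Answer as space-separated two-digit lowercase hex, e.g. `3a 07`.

40 75

prio (1b) val=0 bits=0x0 at bit 15: 0x0000
seq (3b) val=4 bits=0x4 at bit 12: 0x4000
mode (5b) val=0 bits=0x0 at bit 7: 0x4000
bank (7b) val=-11 bits=0x75 at bit 0: 0x4075
word = 0x4075 → big-endian bytes:
  [0]=0x40  [1]=0x75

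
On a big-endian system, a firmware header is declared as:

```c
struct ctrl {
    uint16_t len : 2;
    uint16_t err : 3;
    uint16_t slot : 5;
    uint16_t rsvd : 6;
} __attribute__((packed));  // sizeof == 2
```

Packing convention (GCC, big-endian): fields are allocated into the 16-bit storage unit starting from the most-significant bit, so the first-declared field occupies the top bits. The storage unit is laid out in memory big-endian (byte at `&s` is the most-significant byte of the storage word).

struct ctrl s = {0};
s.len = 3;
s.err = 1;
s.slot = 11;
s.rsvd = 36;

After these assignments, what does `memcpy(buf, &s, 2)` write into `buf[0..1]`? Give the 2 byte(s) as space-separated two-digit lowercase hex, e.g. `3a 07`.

len (2b) val=3 bits=0x3 at bit 14: 0xc000
err (3b) val=1 bits=0x1 at bit 11: 0xc800
slot (5b) val=11 bits=0xb at bit 6: 0xcac0
rsvd (6b) val=36 bits=0x24 at bit 0: 0xcae4
word = 0xcae4 → big-endian bytes:
  [0]=0xca  [1]=0xe4

ca e4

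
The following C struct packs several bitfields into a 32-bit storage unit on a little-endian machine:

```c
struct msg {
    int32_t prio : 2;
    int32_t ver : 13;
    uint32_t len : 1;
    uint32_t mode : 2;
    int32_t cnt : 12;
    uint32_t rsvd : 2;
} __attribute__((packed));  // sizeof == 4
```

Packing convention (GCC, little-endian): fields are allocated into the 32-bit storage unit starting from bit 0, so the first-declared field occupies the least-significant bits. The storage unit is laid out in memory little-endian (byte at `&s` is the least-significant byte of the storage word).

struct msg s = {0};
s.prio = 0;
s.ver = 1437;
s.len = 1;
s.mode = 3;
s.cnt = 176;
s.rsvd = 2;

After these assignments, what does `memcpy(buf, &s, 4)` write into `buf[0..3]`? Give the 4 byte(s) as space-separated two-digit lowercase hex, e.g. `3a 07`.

74 96 c3 82

prio (2b) val=0 bits=0x0 at bit 0: 0x00000000
ver (13b) val=1437 bits=0x59d at bit 2: 0x00001674
len (1b) val=1 bits=0x1 at bit 15: 0x00009674
mode (2b) val=3 bits=0x3 at bit 16: 0x00039674
cnt (12b) val=176 bits=0xb0 at bit 18: 0x02c39674
rsvd (2b) val=2 bits=0x2 at bit 30: 0x82c39674
word = 0x82c39674 → little-endian bytes:
  [0]=0x74  [1]=0x96  [2]=0xc3  [3]=0x82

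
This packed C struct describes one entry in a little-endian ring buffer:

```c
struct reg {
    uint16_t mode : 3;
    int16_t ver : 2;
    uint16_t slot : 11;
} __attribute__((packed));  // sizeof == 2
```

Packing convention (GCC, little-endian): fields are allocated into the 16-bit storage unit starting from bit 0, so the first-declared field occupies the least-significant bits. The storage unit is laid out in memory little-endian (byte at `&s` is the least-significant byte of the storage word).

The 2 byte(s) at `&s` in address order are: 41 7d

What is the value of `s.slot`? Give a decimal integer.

1002

[0]=0x41 [1]=0x7d (little-endian) → word 0x7d41
mode:3 @ bit 0 → (0x7d41>>0)&0x7 = 0x1
ver:2 @ bit 3 → (0x7d41>>3)&0x3 = 0x0
slot:11 @ bit 5 → (0x7d41>>5)&0x7ff = 0x3ea  ←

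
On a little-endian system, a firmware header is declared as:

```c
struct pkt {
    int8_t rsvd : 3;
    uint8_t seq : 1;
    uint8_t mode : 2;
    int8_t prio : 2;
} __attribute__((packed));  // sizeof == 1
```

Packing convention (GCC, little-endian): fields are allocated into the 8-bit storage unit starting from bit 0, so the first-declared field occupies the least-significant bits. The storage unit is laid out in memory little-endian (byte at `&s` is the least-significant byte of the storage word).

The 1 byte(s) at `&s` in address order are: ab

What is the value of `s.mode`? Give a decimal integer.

2

[0]=0xab (little-endian) → word 0xab
rsvd:3 @ bit 0 → (0xab>>0)&0x7 = 0x3
seq:1 @ bit 3 → (0xab>>3)&0x1 = 0x1
mode:2 @ bit 4 → (0xab>>4)&0x3 = 0x2  ←
prio:2 @ bit 6 → (0xab>>6)&0x3 = 0x2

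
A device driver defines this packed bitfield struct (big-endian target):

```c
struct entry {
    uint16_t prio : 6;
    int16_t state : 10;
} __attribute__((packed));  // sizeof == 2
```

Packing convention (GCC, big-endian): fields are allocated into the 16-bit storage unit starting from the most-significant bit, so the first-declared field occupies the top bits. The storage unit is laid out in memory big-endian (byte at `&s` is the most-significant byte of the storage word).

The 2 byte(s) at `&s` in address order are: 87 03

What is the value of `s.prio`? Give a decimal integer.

33

[0]=0x87 [1]=0x03 (big-endian) → word 0x8703
prio [10+:6] = (word>>10) & 0x3f = 33  ←
state [0+:10] = (word>>0) & 0x3ff = 771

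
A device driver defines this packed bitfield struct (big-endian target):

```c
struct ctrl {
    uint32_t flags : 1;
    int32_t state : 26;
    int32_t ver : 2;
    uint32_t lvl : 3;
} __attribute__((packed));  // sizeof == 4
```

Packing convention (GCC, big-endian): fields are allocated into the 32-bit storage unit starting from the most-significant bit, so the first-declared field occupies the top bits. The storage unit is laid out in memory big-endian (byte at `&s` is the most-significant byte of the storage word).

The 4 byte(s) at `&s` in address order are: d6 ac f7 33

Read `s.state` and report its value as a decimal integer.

[0]=0xd6 [1]=0xac [2]=0xf7 [3]=0x33 (big-endian) → word 0xd6acf733
flags [31+:1] = (word>>31) & 0x1 = 1
state [5+:26] = (word>>5) & 0x3ffffff = 45443001  ←
ver [3+:2] = (word>>3) & 0x3 = 2
lvl [0+:3] = (word>>0) & 0x7 = 3
state signed 26b, MSB=1: 45443001 - 67108864 = -21665863

-21665863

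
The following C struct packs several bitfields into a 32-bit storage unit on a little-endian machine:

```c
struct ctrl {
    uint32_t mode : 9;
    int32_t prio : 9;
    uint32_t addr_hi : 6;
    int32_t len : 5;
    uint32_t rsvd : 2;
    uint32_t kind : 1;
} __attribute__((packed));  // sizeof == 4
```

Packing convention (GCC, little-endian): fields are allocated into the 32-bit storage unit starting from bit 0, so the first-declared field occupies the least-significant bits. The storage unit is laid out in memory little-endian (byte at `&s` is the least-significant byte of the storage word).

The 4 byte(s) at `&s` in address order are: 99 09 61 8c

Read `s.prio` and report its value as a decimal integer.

[0]=0x99 [1]=0x09 [2]=0x61 [3]=0x8c (little-endian) → word 0x8c610999
mode [0+:9] = (word>>0) & 0x1ff = 409
prio [9+:9] = (word>>9) & 0x1ff = 132  ←
addr_hi [18+:6] = (word>>18) & 0x3f = 24
len [24+:5] = (word>>24) & 0x1f = 12
rsvd [29+:2] = (word>>29) & 0x3 = 0
kind [31+:1] = (word>>31) & 0x1 = 1
prio signed 9b, MSB=0: value = 132

132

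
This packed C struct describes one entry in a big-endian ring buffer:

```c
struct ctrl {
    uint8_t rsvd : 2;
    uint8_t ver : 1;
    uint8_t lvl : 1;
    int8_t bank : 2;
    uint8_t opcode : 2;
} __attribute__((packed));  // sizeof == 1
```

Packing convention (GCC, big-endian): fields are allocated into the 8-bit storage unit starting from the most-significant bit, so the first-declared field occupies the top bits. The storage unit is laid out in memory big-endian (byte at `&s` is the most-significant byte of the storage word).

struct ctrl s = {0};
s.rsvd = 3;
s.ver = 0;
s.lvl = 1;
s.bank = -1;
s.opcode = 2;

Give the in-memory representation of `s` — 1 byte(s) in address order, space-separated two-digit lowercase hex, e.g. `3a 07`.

rsvd:2 = 3 → 0x3 << 6 → word 0xc0
ver:1 = 0 → 0x0 << 5 → word 0xc0
lvl:1 = 1 → 0x1 << 4 → word 0xd0
bank:2 = -1 → 0x3 << 2 → word 0xdc
opcode:2 = 2 → 0x2 << 0 → word 0xde
word = 0xde → big-endian bytes:
  [0]=0xde

de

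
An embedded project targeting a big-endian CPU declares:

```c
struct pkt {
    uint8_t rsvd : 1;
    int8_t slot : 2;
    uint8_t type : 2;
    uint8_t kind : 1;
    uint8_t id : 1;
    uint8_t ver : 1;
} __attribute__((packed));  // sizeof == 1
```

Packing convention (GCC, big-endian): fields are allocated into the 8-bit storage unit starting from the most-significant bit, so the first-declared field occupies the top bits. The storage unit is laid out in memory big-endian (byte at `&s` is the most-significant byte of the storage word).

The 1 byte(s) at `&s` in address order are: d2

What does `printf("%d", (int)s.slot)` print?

[0]=0xd2 (big-endian) → word 0xd2
rsvd:1 @ bit 7 → (0xd2>>7)&0x1 = 0x1
slot:2 @ bit 5 → (0xd2>>5)&0x3 = 0x2  ←
type:2 @ bit 3 → (0xd2>>3)&0x3 = 0x2
kind:1 @ bit 2 → (0xd2>>2)&0x1 = 0x0
id:1 @ bit 1 → (0xd2>>1)&0x1 = 0x1
ver:1 @ bit 0 → (0xd2>>0)&0x1 = 0x0
slot signed 2b, MSB=1: 2 - 4 = -2

-2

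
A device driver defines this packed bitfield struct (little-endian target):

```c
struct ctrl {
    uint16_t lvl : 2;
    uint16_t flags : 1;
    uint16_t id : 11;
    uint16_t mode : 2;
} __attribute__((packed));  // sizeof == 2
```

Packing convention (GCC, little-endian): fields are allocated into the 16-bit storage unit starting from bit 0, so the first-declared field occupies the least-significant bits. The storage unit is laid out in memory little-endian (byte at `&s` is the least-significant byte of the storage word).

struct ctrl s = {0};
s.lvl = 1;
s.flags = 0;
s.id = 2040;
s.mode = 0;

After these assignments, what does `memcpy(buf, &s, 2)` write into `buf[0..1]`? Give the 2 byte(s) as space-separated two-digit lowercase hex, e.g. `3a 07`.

lvl:2 = 1 → 0x1 << 0 → word 0x0001
flags:1 = 0 → 0x0 << 2 → word 0x0001
id:11 = 2040 → 0x7f8 << 3 → word 0x3fc1
mode:2 = 0 → 0x0 << 14 → word 0x3fc1
word = 0x3fc1 → little-endian bytes:
  [0]=0xc1  [1]=0x3f

c1 3f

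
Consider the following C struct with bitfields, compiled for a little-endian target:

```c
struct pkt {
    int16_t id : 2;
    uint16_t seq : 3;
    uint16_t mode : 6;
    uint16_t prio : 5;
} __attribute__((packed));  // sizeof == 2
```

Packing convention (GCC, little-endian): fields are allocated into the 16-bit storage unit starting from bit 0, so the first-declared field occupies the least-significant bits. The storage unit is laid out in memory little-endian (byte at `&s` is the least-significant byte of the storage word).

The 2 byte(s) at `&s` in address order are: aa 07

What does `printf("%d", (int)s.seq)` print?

[0]=0xaa [1]=0x07 (little-endian) → word 0x07aa
id:2 @ bit 0 → (0x07aa>>0)&0x3 = 0x2
seq:3 @ bit 2 → (0x07aa>>2)&0x7 = 0x2  ←
mode:6 @ bit 5 → (0x07aa>>5)&0x3f = 0x3d
prio:5 @ bit 11 → (0x07aa>>11)&0x1f = 0x0

2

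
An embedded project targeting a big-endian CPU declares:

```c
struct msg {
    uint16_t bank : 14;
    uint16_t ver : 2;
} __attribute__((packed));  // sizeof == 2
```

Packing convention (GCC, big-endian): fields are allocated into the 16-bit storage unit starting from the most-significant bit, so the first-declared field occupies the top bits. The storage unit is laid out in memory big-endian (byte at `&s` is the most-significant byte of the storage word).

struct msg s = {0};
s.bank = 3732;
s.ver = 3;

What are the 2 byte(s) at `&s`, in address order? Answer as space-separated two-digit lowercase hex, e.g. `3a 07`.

[2+:14] bank=3732 & 0x3fff = 0xe94; word=0x3a50
[0+:2] ver=3 & 0x3 = 0x3; word=0x3a53
word = 0x3a53 → big-endian bytes:
  [0]=0x3a  [1]=0x53

3a 53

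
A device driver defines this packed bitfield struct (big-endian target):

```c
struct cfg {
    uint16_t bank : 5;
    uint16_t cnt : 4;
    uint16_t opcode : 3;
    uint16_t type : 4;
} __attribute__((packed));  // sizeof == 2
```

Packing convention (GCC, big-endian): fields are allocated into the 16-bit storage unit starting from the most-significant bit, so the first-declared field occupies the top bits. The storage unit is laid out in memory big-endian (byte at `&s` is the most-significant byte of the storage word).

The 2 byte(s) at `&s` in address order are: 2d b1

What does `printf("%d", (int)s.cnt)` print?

[0]=0x2d [1]=0xb1 (big-endian) → word 0x2db1
bank [11+:5] = (word>>11) & 0x1f = 5
cnt [7+:4] = (word>>7) & 0xf = 11  ←
opcode [4+:3] = (word>>4) & 0x7 = 3
type [0+:4] = (word>>0) & 0xf = 1

11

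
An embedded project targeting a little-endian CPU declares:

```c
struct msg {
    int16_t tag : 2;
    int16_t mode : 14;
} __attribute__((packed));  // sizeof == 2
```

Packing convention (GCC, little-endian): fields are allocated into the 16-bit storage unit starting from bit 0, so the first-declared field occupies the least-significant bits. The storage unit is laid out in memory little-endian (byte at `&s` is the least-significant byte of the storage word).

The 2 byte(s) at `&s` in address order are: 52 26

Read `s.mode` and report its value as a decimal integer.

[0]=0x52 [1]=0x26 (little-endian) → word 0x2652
tag [0+:2] = (word>>0) & 0x3 = 2
mode [2+:14] = (word>>2) & 0x3fff = 2452  ←
mode signed 14b, MSB=0: value = 2452

2452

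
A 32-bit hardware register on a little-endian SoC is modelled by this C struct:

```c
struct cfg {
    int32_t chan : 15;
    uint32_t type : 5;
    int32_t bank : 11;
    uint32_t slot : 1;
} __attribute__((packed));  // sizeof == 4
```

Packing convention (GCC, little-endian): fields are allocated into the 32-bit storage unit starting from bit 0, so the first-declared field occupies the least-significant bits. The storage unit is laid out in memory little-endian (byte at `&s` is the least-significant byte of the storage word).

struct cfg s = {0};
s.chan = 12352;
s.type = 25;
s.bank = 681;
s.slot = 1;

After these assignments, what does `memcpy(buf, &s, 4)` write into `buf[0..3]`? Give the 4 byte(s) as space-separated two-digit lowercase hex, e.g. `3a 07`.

40 b0 9c aa

chan:15 = 12352 → 0x3040 << 0 → word 0x00003040
type:5 = 25 → 0x19 << 15 → word 0x000cb040
bank:11 = 681 → 0x2a9 << 20 → word 0x2a9cb040
slot:1 = 1 → 0x1 << 31 → word 0xaa9cb040
word = 0xaa9cb040 → little-endian bytes:
  [0]=0x40  [1]=0xb0  [2]=0x9c  [3]=0xaa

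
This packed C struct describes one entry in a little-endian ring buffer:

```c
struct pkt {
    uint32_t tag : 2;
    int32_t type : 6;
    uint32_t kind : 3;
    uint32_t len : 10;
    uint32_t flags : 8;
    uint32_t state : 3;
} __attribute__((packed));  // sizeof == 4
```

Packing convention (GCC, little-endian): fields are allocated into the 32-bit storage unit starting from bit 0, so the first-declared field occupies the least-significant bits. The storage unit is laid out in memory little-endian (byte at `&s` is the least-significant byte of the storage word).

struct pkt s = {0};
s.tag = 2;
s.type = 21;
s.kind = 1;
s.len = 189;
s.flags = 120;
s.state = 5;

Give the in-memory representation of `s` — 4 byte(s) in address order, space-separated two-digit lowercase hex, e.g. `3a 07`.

tag (2b) val=2 bits=0x2 at bit 0: 0x00000002
type (6b) val=21 bits=0x15 at bit 2: 0x00000056
kind (3b) val=1 bits=0x1 at bit 8: 0x00000156
len (10b) val=189 bits=0xbd at bit 11: 0x0005e956
flags (8b) val=120 bits=0x78 at bit 21: 0x0f05e956
state (3b) val=5 bits=0x5 at bit 29: 0xaf05e956
word = 0xaf05e956 → little-endian bytes:
  [0]=0x56  [1]=0xe9  [2]=0x05  [3]=0xaf

56 e9 05 af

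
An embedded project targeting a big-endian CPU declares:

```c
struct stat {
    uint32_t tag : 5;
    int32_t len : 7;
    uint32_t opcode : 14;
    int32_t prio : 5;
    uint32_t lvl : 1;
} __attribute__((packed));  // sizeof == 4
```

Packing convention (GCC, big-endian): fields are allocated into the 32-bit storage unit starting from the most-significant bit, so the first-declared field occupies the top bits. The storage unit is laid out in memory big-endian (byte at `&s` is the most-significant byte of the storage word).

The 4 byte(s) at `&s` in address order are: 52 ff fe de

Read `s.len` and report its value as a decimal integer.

47

[0]=0x52 [1]=0xff [2]=0xfe [3]=0xde (big-endian) → word 0x52fffede
tag [27+:5] = (word>>27) & 0x1f = 10
len [20+:7] = (word>>20) & 0x7f = 47  ←
opcode [6+:14] = (word>>6) & 0x3fff = 16379
prio [1+:5] = (word>>1) & 0x1f = 15
lvl [0+:1] = (word>>0) & 0x1 = 0
len signed 7b, MSB=0: value = 47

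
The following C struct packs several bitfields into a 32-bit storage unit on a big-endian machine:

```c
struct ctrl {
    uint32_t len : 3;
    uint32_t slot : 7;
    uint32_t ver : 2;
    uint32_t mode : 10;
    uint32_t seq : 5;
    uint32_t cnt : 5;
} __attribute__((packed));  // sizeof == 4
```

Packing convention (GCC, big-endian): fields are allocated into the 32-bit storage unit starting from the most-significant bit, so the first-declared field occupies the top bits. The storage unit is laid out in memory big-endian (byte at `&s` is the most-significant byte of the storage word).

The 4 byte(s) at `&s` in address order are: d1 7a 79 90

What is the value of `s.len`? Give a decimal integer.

6

[0]=0xd1 [1]=0x7a [2]=0x79 [3]=0x90 (big-endian) → word 0xd17a7990
len [29+:3] = (word>>29) & 0x7 = 6  ←
slot [22+:7] = (word>>22) & 0x7f = 69
ver [20+:2] = (word>>20) & 0x3 = 3
mode [10+:10] = (word>>10) & 0x3ff = 670
seq [5+:5] = (word>>5) & 0x1f = 12
cnt [0+:5] = (word>>0) & 0x1f = 16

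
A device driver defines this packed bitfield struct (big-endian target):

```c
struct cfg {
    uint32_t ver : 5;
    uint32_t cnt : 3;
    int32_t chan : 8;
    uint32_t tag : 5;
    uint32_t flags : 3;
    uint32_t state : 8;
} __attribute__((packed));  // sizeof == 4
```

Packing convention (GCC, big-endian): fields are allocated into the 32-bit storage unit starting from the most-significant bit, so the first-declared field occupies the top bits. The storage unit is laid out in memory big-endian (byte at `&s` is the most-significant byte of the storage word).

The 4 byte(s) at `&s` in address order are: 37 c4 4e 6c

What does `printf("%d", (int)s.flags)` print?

[0]=0x37 [1]=0xc4 [2]=0x4e [3]=0x6c (big-endian) → word 0x37c44e6c
ver:5 @ bit 27 → (0x37c44e6c>>27)&0x1f = 0x6
cnt:3 @ bit 24 → (0x37c44e6c>>24)&0x7 = 0x7
chan:8 @ bit 16 → (0x37c44e6c>>16)&0xff = 0xc4
tag:5 @ bit 11 → (0x37c44e6c>>11)&0x1f = 0x9
flags:3 @ bit 8 → (0x37c44e6c>>8)&0x7 = 0x6  ←
state:8 @ bit 0 → (0x37c44e6c>>0)&0xff = 0x6c

6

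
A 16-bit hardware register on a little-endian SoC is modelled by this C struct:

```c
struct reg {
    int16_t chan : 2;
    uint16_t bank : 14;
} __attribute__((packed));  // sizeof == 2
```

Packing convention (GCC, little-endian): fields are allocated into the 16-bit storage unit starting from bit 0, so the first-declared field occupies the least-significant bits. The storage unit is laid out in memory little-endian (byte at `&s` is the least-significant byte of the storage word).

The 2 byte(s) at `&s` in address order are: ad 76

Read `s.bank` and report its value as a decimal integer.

[0]=0xad [1]=0x76 (little-endian) → word 0x76ad
chan [0+:2] = (word>>0) & 0x3 = 1
bank [2+:14] = (word>>2) & 0x3fff = 7595  ←

7595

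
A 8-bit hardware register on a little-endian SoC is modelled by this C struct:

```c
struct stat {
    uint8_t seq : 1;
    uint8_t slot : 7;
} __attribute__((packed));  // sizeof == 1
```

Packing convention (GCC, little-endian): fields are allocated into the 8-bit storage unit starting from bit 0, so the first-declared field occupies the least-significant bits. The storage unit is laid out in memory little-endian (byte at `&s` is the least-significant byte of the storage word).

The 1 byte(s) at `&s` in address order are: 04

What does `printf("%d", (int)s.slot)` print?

2

[0]=0x04 (little-endian) → word 0x04
seq:1 @ bit 0 → (0x04>>0)&0x1 = 0x0
slot:7 @ bit 1 → (0x04>>1)&0x7f = 0x2  ←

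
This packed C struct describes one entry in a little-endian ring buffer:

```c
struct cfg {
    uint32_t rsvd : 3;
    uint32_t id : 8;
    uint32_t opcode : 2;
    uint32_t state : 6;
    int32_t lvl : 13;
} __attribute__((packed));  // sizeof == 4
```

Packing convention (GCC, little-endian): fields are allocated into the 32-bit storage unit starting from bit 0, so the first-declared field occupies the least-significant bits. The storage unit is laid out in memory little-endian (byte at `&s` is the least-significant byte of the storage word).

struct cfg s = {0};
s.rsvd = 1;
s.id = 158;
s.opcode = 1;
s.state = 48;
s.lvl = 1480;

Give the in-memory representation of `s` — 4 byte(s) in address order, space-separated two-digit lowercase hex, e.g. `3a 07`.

rsvd:3 = 1 → 0x1 << 0 → word 0x00000001
id:8 = 158 → 0x9e << 3 → word 0x000004f1
opcode:2 = 1 → 0x1 << 11 → word 0x00000cf1
state:6 = 48 → 0x30 << 13 → word 0x00060cf1
lvl:13 = 1480 → 0x5c8 << 19 → word 0x2e460cf1
word = 0x2e460cf1 → little-endian bytes:
  [0]=0xf1  [1]=0x0c  [2]=0x46  [3]=0x2e

f1 0c 46 2e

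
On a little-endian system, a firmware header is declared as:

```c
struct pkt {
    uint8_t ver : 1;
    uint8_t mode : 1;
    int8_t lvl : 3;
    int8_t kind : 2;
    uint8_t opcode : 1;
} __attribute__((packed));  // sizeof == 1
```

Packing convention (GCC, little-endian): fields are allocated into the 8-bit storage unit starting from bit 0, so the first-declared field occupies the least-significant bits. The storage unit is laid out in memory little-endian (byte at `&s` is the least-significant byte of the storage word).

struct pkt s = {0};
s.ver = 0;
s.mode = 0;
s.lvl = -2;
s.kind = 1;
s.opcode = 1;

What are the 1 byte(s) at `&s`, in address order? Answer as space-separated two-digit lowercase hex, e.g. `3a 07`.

ver (1b) val=0 bits=0x0 at bit 0: 0x00
mode (1b) val=0 bits=0x0 at bit 1: 0x00
lvl (3b) val=-2 bits=0x6 at bit 2: 0x18
kind (2b) val=1 bits=0x1 at bit 5: 0x38
opcode (1b) val=1 bits=0x1 at bit 7: 0xb8
word = 0xb8 → little-endian bytes:
  [0]=0xb8

b8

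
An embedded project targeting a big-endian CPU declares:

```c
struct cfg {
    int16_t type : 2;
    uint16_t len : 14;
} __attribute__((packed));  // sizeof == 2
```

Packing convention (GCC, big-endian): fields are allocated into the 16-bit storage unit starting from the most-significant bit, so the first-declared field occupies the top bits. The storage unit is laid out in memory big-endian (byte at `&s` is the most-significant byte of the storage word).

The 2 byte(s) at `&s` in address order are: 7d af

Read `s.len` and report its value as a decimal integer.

15791

[0]=0x7d [1]=0xaf (big-endian) → word 0x7daf
type [14+:2] = (word>>14) & 0x3 = 1
len [0+:14] = (word>>0) & 0x3fff = 15791  ←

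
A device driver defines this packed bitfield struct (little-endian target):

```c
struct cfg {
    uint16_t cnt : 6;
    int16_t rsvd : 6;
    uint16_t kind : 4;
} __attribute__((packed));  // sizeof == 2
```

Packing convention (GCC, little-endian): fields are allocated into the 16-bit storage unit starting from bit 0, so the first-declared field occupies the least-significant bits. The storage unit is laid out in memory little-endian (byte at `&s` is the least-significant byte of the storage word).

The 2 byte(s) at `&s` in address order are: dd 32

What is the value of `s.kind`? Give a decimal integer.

[0]=0xdd [1]=0x32 (little-endian) → word 0x32dd
cnt [0+:6] = (word>>0) & 0x3f = 29
rsvd [6+:6] = (word>>6) & 0x3f = 11
kind [12+:4] = (word>>12) & 0xf = 3  ←

3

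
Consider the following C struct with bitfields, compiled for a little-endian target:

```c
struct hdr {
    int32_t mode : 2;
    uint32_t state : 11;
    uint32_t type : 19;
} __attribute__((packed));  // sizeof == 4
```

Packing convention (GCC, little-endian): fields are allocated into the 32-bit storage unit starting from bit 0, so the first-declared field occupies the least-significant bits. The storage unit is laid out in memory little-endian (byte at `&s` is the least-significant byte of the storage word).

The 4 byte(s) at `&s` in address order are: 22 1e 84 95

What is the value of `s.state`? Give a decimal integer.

[0]=0x22 [1]=0x1e [2]=0x84 [3]=0x95 (little-endian) → word 0x95841e22
mode [0+:2] = (word>>0) & 0x3 = 2
state [2+:11] = (word>>2) & 0x7ff = 1928  ←
type [13+:19] = (word>>13) & 0x7ffff = 306208

1928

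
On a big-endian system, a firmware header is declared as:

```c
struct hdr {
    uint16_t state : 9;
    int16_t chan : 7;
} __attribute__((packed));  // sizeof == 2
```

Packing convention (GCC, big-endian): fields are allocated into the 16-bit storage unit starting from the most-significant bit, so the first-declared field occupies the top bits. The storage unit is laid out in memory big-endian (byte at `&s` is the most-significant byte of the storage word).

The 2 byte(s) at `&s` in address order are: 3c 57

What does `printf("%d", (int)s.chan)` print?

[0]=0x3c [1]=0x57 (big-endian) → word 0x3c57
state:9 @ bit 7 → (0x3c57>>7)&0x1ff = 0x78
chan:7 @ bit 0 → (0x3c57>>0)&0x7f = 0x57  ←
chan signed 7b, MSB=1: 87 - 128 = -41

-41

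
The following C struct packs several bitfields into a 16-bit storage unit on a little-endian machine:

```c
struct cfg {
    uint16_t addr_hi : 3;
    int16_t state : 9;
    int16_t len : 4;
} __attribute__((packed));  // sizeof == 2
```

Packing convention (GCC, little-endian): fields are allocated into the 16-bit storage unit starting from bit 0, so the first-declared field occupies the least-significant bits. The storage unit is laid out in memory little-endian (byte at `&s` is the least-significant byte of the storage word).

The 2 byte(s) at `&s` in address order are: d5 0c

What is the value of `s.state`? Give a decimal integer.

-102

[0]=0xd5 [1]=0x0c (little-endian) → word 0x0cd5
addr_hi [0+:3] = (word>>0) & 0x7 = 5
state [3+:9] = (word>>3) & 0x1ff = 410  ←
len [12+:4] = (word>>12) & 0xf = 0
state signed 9b, MSB=1: 410 - 512 = -102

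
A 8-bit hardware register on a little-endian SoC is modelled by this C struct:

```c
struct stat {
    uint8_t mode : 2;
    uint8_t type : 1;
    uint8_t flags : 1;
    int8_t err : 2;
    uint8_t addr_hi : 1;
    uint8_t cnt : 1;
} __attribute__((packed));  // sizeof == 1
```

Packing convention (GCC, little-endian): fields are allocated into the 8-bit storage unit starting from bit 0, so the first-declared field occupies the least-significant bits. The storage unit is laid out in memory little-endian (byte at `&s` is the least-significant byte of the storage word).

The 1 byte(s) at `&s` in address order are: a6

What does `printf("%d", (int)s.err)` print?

[0]=0xa6 (little-endian) → word 0xa6
mode:2 @ bit 0 → (0xa6>>0)&0x3 = 0x2
type:1 @ bit 2 → (0xa6>>2)&0x1 = 0x1
flags:1 @ bit 3 → (0xa6>>3)&0x1 = 0x0
err:2 @ bit 4 → (0xa6>>4)&0x3 = 0x2  ←
addr_hi:1 @ bit 6 → (0xa6>>6)&0x1 = 0x0
cnt:1 @ bit 7 → (0xa6>>7)&0x1 = 0x1
err signed 2b, MSB=1: 2 - 4 = -2

-2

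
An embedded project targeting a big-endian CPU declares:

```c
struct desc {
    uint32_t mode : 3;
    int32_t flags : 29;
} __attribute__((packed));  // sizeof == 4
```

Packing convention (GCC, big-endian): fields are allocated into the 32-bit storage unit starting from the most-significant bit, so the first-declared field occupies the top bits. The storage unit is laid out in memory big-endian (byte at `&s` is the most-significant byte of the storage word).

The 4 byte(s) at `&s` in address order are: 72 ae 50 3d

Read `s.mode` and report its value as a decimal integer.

[0]=0x72 [1]=0xae [2]=0x50 [3]=0x3d (big-endian) → word 0x72ae503d
mode [29+:3] = (word>>29) & 0x7 = 3  ←
flags [0+:29] = (word>>0) & 0x1fffffff = 313413693

3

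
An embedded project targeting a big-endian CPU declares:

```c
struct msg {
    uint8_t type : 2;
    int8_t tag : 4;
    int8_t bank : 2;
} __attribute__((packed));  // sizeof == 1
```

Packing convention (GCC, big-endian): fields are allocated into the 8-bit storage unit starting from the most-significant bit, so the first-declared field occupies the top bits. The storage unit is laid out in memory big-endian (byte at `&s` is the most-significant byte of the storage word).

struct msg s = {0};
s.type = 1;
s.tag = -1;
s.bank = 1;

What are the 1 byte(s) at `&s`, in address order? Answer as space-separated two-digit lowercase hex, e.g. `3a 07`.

7d

type (2b) val=1 bits=0x1 at bit 6: 0x40
tag (4b) val=-1 bits=0xf at bit 2: 0x7c
bank (2b) val=1 bits=0x1 at bit 0: 0x7d
word = 0x7d → big-endian bytes:
  [0]=0x7d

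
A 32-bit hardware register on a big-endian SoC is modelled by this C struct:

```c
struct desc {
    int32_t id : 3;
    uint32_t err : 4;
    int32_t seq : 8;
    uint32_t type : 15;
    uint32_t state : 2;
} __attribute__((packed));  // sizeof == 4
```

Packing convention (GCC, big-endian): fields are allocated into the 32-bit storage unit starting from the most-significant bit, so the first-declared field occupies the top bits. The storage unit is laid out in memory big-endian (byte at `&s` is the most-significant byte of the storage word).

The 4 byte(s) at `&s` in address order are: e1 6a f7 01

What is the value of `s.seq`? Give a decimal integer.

[0]=0xe1 [1]=0x6a [2]=0xf7 [3]=0x01 (big-endian) → word 0xe16af701
id:3 @ bit 29 → (0xe16af701>>29)&0x7 = 0x7
err:4 @ bit 25 → (0xe16af701>>25)&0xf = 0x0
seq:8 @ bit 17 → (0xe16af701>>17)&0xff = 0xb5  ←
type:15 @ bit 2 → (0xe16af701>>2)&0x7fff = 0x3dc0
state:2 @ bit 0 → (0xe16af701>>0)&0x3 = 0x1
seq signed 8b, MSB=1: 181 - 256 = -75

-75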